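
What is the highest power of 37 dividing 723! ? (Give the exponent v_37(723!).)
v_37(723!) = 19

Legendre's formula: v_p(n!) = Σ_{k ≥ 1} ⌊n / p^k⌋. For p = 37, n = 723, the terms are:
  ⌊723/37^1⌋ = ⌊723/37⌋ = 19
(the next term ⌊723/37^2⌋ = 0, terminating the sum). Summing: v_37(723!) = 19 = 19.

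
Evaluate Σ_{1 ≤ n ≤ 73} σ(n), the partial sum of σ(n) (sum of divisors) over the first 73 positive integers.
Σ_{n ≤ 73} σ(n) = 4406

Compute σ(n) for each 1 ≤ n ≤ 73: σ(1) = 1, σ(2) = 3, σ(3) = 4, σ(4) = 7, σ(5) = 6, σ(6) = 12, σ(7) = 8, σ(8) = 15, σ(9) = 13, σ(10) = 18, σ(11) = 12, σ(12) = 28, σ(13) = 14, σ(14) = 24, σ(15) = 24, σ(16) = 31, σ(17) = 18, σ(18) = 39, σ(19) = 20, σ(20) = 42, σ(21) = 32, σ(22) = 36, σ(23) = 24, σ(24) = 60, σ(25) = 31, σ(26) = 42, σ(27) = 40, σ(28) = 56, σ(29) = 30, σ(30) = 72, σ(31) = 32, σ(32) = 63, σ(33) = 48, σ(34) = 54, σ(35) = 48, σ(36) = 91, σ(37) = 38, σ(38) = 60, σ(39) = 56, σ(40) = 90, σ(41) = 42, σ(42) = 96, σ(43) = 44, σ(44) = 84, σ(45) = 78, σ(46) = 72, σ(47) = 48, σ(48) = 124, σ(49) = 57, σ(50) = 93, σ(51) = 72, σ(52) = 98, σ(53) = 54, σ(54) = 120, σ(55) = 72, σ(56) = 120, σ(57) = 80, σ(58) = 90, σ(59) = 60, σ(60) = 168, σ(61) = 62, σ(62) = 96, σ(63) = 104, σ(64) = 127, σ(65) = 84, σ(66) = 144, σ(67) = 68, σ(68) = 126, σ(69) = 96, σ(70) = 144, σ(71) = 72, σ(72) = 195, σ(73) = 74. Summing all 73 values: 4406. (Average order: Σ_{n ≤ x} σ(n) ~ (π²/12) x². For x = 73, (π²/12)·73² ≈ 4382.93.)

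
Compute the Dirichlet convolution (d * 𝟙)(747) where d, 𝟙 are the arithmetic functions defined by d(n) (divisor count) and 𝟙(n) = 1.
(d * 𝟙)(747) = 18

Divisors of 747: [1, 3, 9, 83, 249, 747]. For each d | 747:
  d = 1: d(1) · 𝟙(747/1) = 1 · 1 = 1
  d = 3: d(3) · 𝟙(747/3) = 2 · 1 = 2
  d = 9: d(9) · 𝟙(747/9) = 3 · 1 = 3
  d = 83: d(83) · 𝟙(747/83) = 2 · 1 = 2
  d = 249: d(249) · 𝟙(747/249) = 4 · 1 = 4
  d = 747: d(747) · 𝟙(747/747) = 6 · 1 = 6
Summing: (d * 𝟙)(747) = 1 + 2 + 3 + 2 + 4 + 6 = 18.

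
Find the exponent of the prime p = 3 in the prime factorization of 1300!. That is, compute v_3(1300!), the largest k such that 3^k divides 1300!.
v_3(1300!) = 647

Legendre's formula: v_p(n!) = Σ_{k ≥ 1} ⌊n / p^k⌋. For p = 3, n = 1300, the terms are:
  ⌊1300/3^1⌋ = ⌊1300/3⌋ = 433
  ⌊1300/3^2⌋ = ⌊1300/9⌋ = 144
  ⌊1300/3^3⌋ = ⌊1300/27⌋ = 48
  ⌊1300/3^4⌋ = ⌊1300/81⌋ = 16
  ⌊1300/3^5⌋ = ⌊1300/243⌋ = 5
  ⌊1300/3^6⌋ = ⌊1300/729⌋ = 1
(the next term ⌊1300/3^7⌋ = 0, terminating the sum). Summing: v_3(1300!) = 433 + 144 + 48 + 16 + 5 + 1 = 647.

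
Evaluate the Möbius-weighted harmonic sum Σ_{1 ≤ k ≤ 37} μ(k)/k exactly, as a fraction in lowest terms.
Σ μ(k)/k = -5468849774/3710369067405

Values of μ(k) for 1 ≤ k ≤ 37: μ(1) = 1, μ(2) = -1, μ(3) = -1, μ(5) = -1, μ(6) = 1, μ(7) = -1, μ(10) = 1, μ(11) = -1, μ(13) = -1, μ(14) = 1, μ(15) = 1, μ(17) = -1, μ(19) = -1, μ(21) = 1, μ(22) = 1, μ(23) = -1, μ(26) = 1, μ(29) = -1, μ(30) = -1, μ(31) = -1, μ(33) = 1, μ(34) = 1, μ(35) = 1, μ(37) = -1, with μ = 0 on non-squarefree integers. Summing μ(k)/k for k where μ(k) ≠ 0 gives -5468849774/3710369067405 ≈ -0.0015. (PNT ⟺ this sum → 0 as n → ∞.)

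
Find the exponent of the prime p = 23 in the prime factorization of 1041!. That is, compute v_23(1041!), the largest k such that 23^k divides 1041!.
v_23(1041!) = 46

Legendre's formula: v_p(n!) = Σ_{k ≥ 1} ⌊n / p^k⌋. For p = 23, n = 1041, the terms are:
  ⌊1041/23^1⌋ = ⌊1041/23⌋ = 45
  ⌊1041/23^2⌋ = ⌊1041/529⌋ = 1
(the next term ⌊1041/23^3⌋ = 0, terminating the sum). Summing: v_23(1041!) = 45 + 1 = 46.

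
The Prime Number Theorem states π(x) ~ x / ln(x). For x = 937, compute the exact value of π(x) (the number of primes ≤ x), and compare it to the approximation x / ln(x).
π(937) = 159;  x/ln(x) ≈ 136.93;  relative error ≈ 13.88%.

Directly count primes up to 937: π(937) = 159. The PNT approximation gives 937/ln(937) ≈ 937/6.84268 ≈ 136.93. Relative error (π(x) − x/ln(x)) / π(x) ≈ 13.88%; the approximation is known to undercount slightly (Li(x) is a better estimate).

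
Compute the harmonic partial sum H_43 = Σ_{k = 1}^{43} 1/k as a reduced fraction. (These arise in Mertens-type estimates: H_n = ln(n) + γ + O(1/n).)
H_43 = 532145396070491417/122332313750680800

Direct summation: H_43 = 1 + 1/2 + ... + 1/43. The least common denominator is lcm(1, ..., 43) = 9419588158802421600; over this denominator the numerator is 9419588158802421600 + 4709794079401210800 + 3139862719600807200 + 2354897039700605400 + 1883917631760484320 + 1569931359800403600 + 1345655451257488800 + 1177448519850302700 + 1046620906533602400 + 941958815880242160 + 856326196254765600 + 784965679900201800 + 724583704523263200 + 672827725628744400 + 627972543920161440 + 588724259925151350 + 554093421106024800 + 523310453266801200 + 495767797831706400 + 470979407940121080 + 448551817085829600 + 428163098127382800 + 409547311252279200 + 392482839950100900 + 376783526352096864 + 362291852261631600 + 348873635511200800 + 336413862814372200 + 324813384786290400 + 313986271960080720 + 303857682542013600 + 294362129962575675 + 285442065418255200 + 277046710553012400 + 269131090251497760 + 261655226633400600 + 254583463751416800 + 247883898915853200 + 241527901507754400 + 235489703970060540 + 229746052653717600 + 224275908542914800 + 219060189739591200 = 40975195497427839109, so H_43 = 40975195497427839109/9419588158802421600; reducing by gcd(40975195497427839109, 9419588158802421600) = 77 gives 532145396070491417/122332313750680800 ≈ 4.35000. (The PNT-adjacent estimate ln(43) + γ ≈ 4.33842 matches within O(1/n).)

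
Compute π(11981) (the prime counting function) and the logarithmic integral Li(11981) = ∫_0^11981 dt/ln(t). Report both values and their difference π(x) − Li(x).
π(11981) = 1437;  Li(11981) ≈ 1459.08;  π(x) − Li(x) ≈ -22.08.

Direct count of primes ≤ 11981 gives π(11981) = 1437. Numerical evaluation of the logarithmic integral gives Li(11981) ≈ 1459.08. The difference π(x) − Li(x) ≈ -22.08 is typically negative for small/moderate x (Li(x) overestimates), though Littlewood's theorem shows this sign changes infinitely often.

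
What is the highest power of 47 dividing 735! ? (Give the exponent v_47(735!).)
v_47(735!) = 15

Legendre's formula: v_p(n!) = Σ_{k ≥ 1} ⌊n / p^k⌋. For p = 47, n = 735, the terms are:
  ⌊735/47^1⌋ = ⌊735/47⌋ = 15
(the next term ⌊735/47^2⌋ = 0, terminating the sum). Summing: v_47(735!) = 15 = 15.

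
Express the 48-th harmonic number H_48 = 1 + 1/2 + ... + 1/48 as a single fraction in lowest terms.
H_48 = 282000222059796592919/63245806209101973600

Direct summation: H_48 = 1 + 1/2 + ... + 1/48. The least common denominator is lcm(1, ..., 48) = 442720643463713815200; over this denominator the numerator is 442720643463713815200 + 221360321731856907600 + 147573547821237938400 + 110680160865928453800 + 88544128692742763040 + 73786773910618969200 + 63245806209101973600 + 55340080432964226900 + 49191182607079312800 + 44272064346371381520 + 40247331223973983200 + 36893386955309484600 + 34055434112593370400 + 31622903104550986800 + 29514709564247587680 + 27670040216482113450 + 26042390791983165600 + 24595591303539656400 + 23301086498090200800 + 22136032173185690760 + 21081935403033991200 + 20123665611986991600 + 19248723628857122400 + 18446693477654742300 + 17708825738548552608 + 17027717056296685200 + 16397060869026437600 + 15811451552275493400 + 15266229084955648800 + 14757354782123793840 + 14281311079474639200 + 13835020108241056725 + 13415777074657994400 + 13021195395991582800 + 12649161241820394720 + 12297795651769828200 + 11965422796316589600 + 11650543249045100400 + 11351811370864456800 + 11068016086592845380 + 10798064474724727200 + 10540967701516995600 + 10295828917760786400 + 10061832805993495800 + 9838236521415862560 + 9624361814428561200 + 9419588158802421600 + 9223346738827371150 = 1974001554418576150433, so H_48 = 1974001554418576150433/442720643463713815200; reducing by gcd(1974001554418576150433, 442720643463713815200) = 7 gives 282000222059796592919/63245806209101973600 ≈ 4.45880. (The PNT-adjacent estimate ln(48) + γ ≈ 4.44842 matches within O(1/n).)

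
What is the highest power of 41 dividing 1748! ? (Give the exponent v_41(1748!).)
v_41(1748!) = 43

Legendre's formula: v_p(n!) = Σ_{k ≥ 1} ⌊n / p^k⌋. For p = 41, n = 1748, the terms are:
  ⌊1748/41^1⌋ = ⌊1748/41⌋ = 42
  ⌊1748/41^2⌋ = ⌊1748/1681⌋ = 1
(the next term ⌊1748/41^3⌋ = 0, terminating the sum). Summing: v_41(1748!) = 42 + 1 = 43.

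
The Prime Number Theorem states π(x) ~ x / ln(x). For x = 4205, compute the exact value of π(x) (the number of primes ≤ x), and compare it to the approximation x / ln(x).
π(4205) = 575;  x/ln(x) ≈ 503.95;  relative error ≈ 12.36%.

Directly count primes up to 4205: π(4205) = 575. The PNT approximation gives 4205/ln(4205) ≈ 4205/8.34403 ≈ 503.95. Relative error (π(x) − x/ln(x)) / π(x) ≈ 12.36%; the approximation is known to undercount slightly (Li(x) is a better estimate).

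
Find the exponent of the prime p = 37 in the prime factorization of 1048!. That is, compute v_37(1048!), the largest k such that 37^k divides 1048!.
v_37(1048!) = 28

Legendre's formula: v_p(n!) = Σ_{k ≥ 1} ⌊n / p^k⌋. For p = 37, n = 1048, the terms are:
  ⌊1048/37^1⌋ = ⌊1048/37⌋ = 28
(the next term ⌊1048/37^2⌋ = 0, terminating the sum). Summing: v_37(1048!) = 28 = 28.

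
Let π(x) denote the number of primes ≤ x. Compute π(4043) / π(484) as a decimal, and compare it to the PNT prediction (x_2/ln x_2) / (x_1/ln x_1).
π(4043)/π(484) = 557/92 ≈ 6.0543;  PNT prediction ≈ 6.2182.

π(484) = 92 and π(4043) = 557, so π(4043)/π(484) ≈ 6.0543. The PNT-predicted ratio is (4043/ln(4043)) / (484/ln(484)) ≈ 6.2182. The two agree to within a few percent, as expected.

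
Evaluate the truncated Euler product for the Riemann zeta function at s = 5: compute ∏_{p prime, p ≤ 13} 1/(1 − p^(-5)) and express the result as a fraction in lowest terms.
∏ = 2548391272552125/2457639696903844

The primes p ≤ 13 are [2, 3, 5, 7, 11, 13]. For each prime, (1 − 1/p^5)^(-1) = p^5 / (p^5 − 1). The product is (1 − 1/2^5)^(-1), (1 − 1/3^5)^(-1), (1 − 1/5^5)^(-1), (1 − 1/7^5)^(-1), (1 − 1/11^5)^(-1), (1 − 1/13^5)^(-1) = ∏ p^5 / (p^5 − 1) = 2548391272552125/2457639696903844.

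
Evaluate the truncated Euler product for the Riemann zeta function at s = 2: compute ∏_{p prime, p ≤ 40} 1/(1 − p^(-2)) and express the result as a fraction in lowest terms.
∏ = 5974606913975783369/3652034743605657600

The primes p ≤ 40 are [2, 3, 5, 7, 11, 13, 17, 19, 23, 29, 31, 37]. For each prime, (1 − 1/p^2)^(-1) = p^2 / (p^2 − 1). The product is (1 − 1/2^2)^(-1), (1 − 1/3^2)^(-1), (1 − 1/5^2)^(-1), (1 − 1/7^2)^(-1), (1 − 1/11^2)^(-1), (1 − 1/13^2)^(-1), (1 − 1/17^2)^(-1), (1 − 1/19^2)^(-1), (1 − 1/23^2)^(-1), (1 − 1/29^2)^(-1), (1 − 1/31^2)^(-1), (1 − 1/37^2)^(-1) = ∏ p^2 / (p^2 − 1) = 5974606913975783369/3652034743605657600.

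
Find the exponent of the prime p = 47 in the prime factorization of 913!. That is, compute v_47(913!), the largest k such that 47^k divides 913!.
v_47(913!) = 19

Legendre's formula: v_p(n!) = Σ_{k ≥ 1} ⌊n / p^k⌋. For p = 47, n = 913, the terms are:
  ⌊913/47^1⌋ = ⌊913/47⌋ = 19
(the next term ⌊913/47^2⌋ = 0, terminating the sum). Summing: v_47(913!) = 19 = 19.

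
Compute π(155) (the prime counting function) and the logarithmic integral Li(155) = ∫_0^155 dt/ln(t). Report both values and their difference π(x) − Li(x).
π(155) = 36;  Li(155) ≈ 41.50;  π(x) − Li(x) ≈ -5.50.

Direct count of primes ≤ 155 gives π(155) = 36. Numerical evaluation of the logarithmic integral gives Li(155) ≈ 41.50. The difference π(x) − Li(x) ≈ -5.50 is typically negative for small/moderate x (Li(x) overestimates), though Littlewood's theorem shows this sign changes infinitely often.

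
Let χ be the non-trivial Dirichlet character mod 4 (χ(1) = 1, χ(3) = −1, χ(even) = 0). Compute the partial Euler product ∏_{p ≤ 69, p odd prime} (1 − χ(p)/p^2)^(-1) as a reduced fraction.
∏ = 186965264422467473784849459249589/204088016612535111254016000000000

The odd primes p ≤ 69 are [3, 5, 7, 11, 13, 17, 19, 23, 29, 31, 37, 41, 43, 47, 53, 59, 61, 67]. For each, χ(p) = 1 if p ≡ 1 mod 4, χ(p) = −1 if p ≡ 3 mod 4. Taking (1 − χ(p)/p^2)^(-1) = p^2/(p^2 − χ(p)): (1 − (-1)/3^2)^(-1) · (1 − (1)/5^2)^(-1) · (1 − (-1)/7^2)^(-1) · (1 − (-1)/11^2)^(-1) · (1 − (1)/13^2)^(-1) · (1 − (1)/17^2)^(-1) · (1 − (-1)/19^2)^(-1) · (1 − (-1)/23^2)^(-1) · (1 − (1)/29^2)^(-1) · (1 − (-1)/31^2)^(-1) · (1 − (1)/37^2)^(-1) · (1 − (1)/41^2)^(-1) · (1 − (-1)/43^2)^(-1) · (1 − (-1)/47^2)^(-1) · (1 − (1)/53^2)^(-1) · (1 − (-1)/59^2)^(-1) · (1 − (1)/61^2)^(-1) · (1 − (-1)/67^2)^(-1) = 186965264422467473784849459249589/204088016612535111254016000000000.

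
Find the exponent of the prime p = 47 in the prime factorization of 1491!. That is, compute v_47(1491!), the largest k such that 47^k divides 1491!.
v_47(1491!) = 31

Legendre's formula: v_p(n!) = Σ_{k ≥ 1} ⌊n / p^k⌋. For p = 47, n = 1491, the terms are:
  ⌊1491/47^1⌋ = ⌊1491/47⌋ = 31
(the next term ⌊1491/47^2⌋ = 0, terminating the sum). Summing: v_47(1491!) = 31 = 31.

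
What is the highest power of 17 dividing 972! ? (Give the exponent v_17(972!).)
v_17(972!) = 60

Legendre's formula: v_p(n!) = Σ_{k ≥ 1} ⌊n / p^k⌋. For p = 17, n = 972, the terms are:
  ⌊972/17^1⌋ = ⌊972/17⌋ = 57
  ⌊972/17^2⌋ = ⌊972/289⌋ = 3
(the next term ⌊972/17^3⌋ = 0, terminating the sum). Summing: v_17(972!) = 57 + 3 = 60.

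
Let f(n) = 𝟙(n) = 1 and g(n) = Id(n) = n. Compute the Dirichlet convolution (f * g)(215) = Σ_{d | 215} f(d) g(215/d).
(𝟙 * Id)(215) = 264

Divisors of 215: [1, 5, 43, 215]. For each d | 215:
  d = 1: 𝟙(1) · Id(215/1) = 1 · 215 = 215
  d = 5: 𝟙(5) · Id(215/5) = 1 · 43 = 43
  d = 43: 𝟙(43) · Id(215/43) = 1 · 5 = 5
  d = 215: 𝟙(215) · Id(215/215) = 1 · 1 = 1
Summing: (𝟙 * Id)(215) = 215 + 43 + 5 + 1 = 264.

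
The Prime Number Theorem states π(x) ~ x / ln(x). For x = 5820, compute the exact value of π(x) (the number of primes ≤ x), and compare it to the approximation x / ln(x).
π(5820) = 763;  x/ln(x) ≈ 671.35;  relative error ≈ 12.01%.

Directly count primes up to 5820: π(5820) = 763. The PNT approximation gives 5820/ln(5820) ≈ 5820/8.66906 ≈ 671.35. Relative error (π(x) − x/ln(x)) / π(x) ≈ 12.01%; the approximation is known to undercount slightly (Li(x) is a better estimate).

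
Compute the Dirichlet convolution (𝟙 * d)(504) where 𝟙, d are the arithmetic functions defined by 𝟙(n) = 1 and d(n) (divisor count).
(𝟙 * d)(504) = 180

Divisors of 504: [1, 2, 3, 4, 6, 7, 8, 9, 12, 14, 18, 21, 24, 28, 36, 42, 56, 63, 72, 84, 126, 168, 252, 504]. For each d | 504:
  d = 1: 𝟙(1) · d(504/1) = 1 · 24 = 24
  d = 2: 𝟙(2) · d(504/2) = 1 · 18 = 18
  d = 3: 𝟙(3) · d(504/3) = 1 · 16 = 16
  d = 4: 𝟙(4) · d(504/4) = 1 · 12 = 12
  d = 6: 𝟙(6) · d(504/6) = 1 · 12 = 12
  d = 7: 𝟙(7) · d(504/7) = 1 · 12 = 12
  d = 8: 𝟙(8) · d(504/8) = 1 · 6 = 6
  d = 9: 𝟙(9) · d(504/9) = 1 · 8 = 8
  d = 12: 𝟙(12) · d(504/12) = 1 · 8 = 8
  d = 14: 𝟙(14) · d(504/14) = 1 · 9 = 9
  d = 18: 𝟙(18) · d(504/18) = 1 · 6 = 6
  d = 21: 𝟙(21) · d(504/21) = 1 · 8 = 8
  d = 24: 𝟙(24) · d(504/24) = 1 · 4 = 4
  d = 28: 𝟙(28) · d(504/28) = 1 · 6 = 6
  d = 36: 𝟙(36) · d(504/36) = 1 · 4 = 4
  d = 42: 𝟙(42) · d(504/42) = 1 · 6 = 6
  d = 56: 𝟙(56) · d(504/56) = 1 · 3 = 3
  d = 63: 𝟙(63) · d(504/63) = 1 · 4 = 4
  d = 72: 𝟙(72) · d(504/72) = 1 · 2 = 2
  d = 84: 𝟙(84) · d(504/84) = 1 · 4 = 4
  d = 126: 𝟙(126) · d(504/126) = 1 · 3 = 3
  d = 168: 𝟙(168) · d(504/168) = 1 · 2 = 2
  d = 252: 𝟙(252) · d(504/252) = 1 · 2 = 2
  d = 504: 𝟙(504) · d(504/504) = 1 · 1 = 1
Summing: (𝟙 * d)(504) = 24 + 18 + 16 + 12 + 12 + 12 + 6 + 8 + 8 + 9 + 6 + 8 + 4 + 6 + 4 + 6 + 3 + 4 + 2 + 4 + 3 + 2 + 2 + 1 = 180.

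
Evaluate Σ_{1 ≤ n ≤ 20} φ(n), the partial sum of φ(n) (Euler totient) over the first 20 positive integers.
Σ_{n ≤ 20} φ(n) = 128

Compute φ(n) for each 1 ≤ n ≤ 20: φ(1) = 1, φ(2) = 1, φ(3) = 2, φ(4) = 2, φ(5) = 4, φ(6) = 2, φ(7) = 6, φ(8) = 4, φ(9) = 6, φ(10) = 4, φ(11) = 10, φ(12) = 4, φ(13) = 12, φ(14) = 6, φ(15) = 8, φ(16) = 8, φ(17) = 16, φ(18) = 6, φ(19) = 18, φ(20) = 8. Summing all 20 values: 128. (Average order: Σ_{n ≤ x} φ(n) ~ (3/π²) x². For x = 20, (3/π²)·20² ≈ 121.59.)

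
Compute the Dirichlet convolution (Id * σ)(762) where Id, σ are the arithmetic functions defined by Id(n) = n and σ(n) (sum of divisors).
(Id * σ)(762) = 8925

Divisors of 762: [1, 2, 3, 6, 127, 254, 381, 762]. For each d | 762:
  d = 1: Id(1) · σ(762/1) = 1 · 1536 = 1536
  d = 2: Id(2) · σ(762/2) = 2 · 512 = 1024
  d = 3: Id(3) · σ(762/3) = 3 · 384 = 1152
  d = 6: Id(6) · σ(762/6) = 6 · 128 = 768
  d = 127: Id(127) · σ(762/127) = 127 · 12 = 1524
  d = 254: Id(254) · σ(762/254) = 254 · 4 = 1016
  d = 381: Id(381) · σ(762/381) = 381 · 3 = 1143
  d = 762: Id(762) · σ(762/762) = 762 · 1 = 762
Summing: (Id * σ)(762) = 1536 + 1024 + 1152 + 768 + 1524 + 1016 + 1143 + 762 = 8925.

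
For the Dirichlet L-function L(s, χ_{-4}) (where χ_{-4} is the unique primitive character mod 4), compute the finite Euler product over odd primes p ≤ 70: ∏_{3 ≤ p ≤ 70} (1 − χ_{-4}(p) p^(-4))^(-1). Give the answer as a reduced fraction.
∏ = 1651066280281380138536686837541579766361280941939967829361597654494040671703/1669523570694536178861740034086625672835197425049896317943747132528787456000

The odd primes p ≤ 70 are [3, 5, 7, 11, 13, 17, 19, 23, 29, 31, 37, 41, 43, 47, 53, 59, 61, 67]. For each, χ(p) = 1 if p ≡ 1 mod 4, χ(p) = −1 if p ≡ 3 mod 4. Taking (1 − χ(p)/p^4)^(-1) = p^4/(p^4 − χ(p)): (1 − (-1)/3^4)^(-1) · (1 − (1)/5^4)^(-1) · (1 − (-1)/7^4)^(-1) · (1 − (-1)/11^4)^(-1) · (1 − (1)/13^4)^(-1) · (1 − (1)/17^4)^(-1) · (1 − (-1)/19^4)^(-1) · (1 − (-1)/23^4)^(-1) · (1 − (1)/29^4)^(-1) · (1 − (-1)/31^4)^(-1) · (1 − (1)/37^4)^(-1) · (1 − (1)/41^4)^(-1) · (1 − (-1)/43^4)^(-1) · (1 − (-1)/47^4)^(-1) · (1 − (1)/53^4)^(-1) · (1 − (-1)/59^4)^(-1) · (1 − (1)/61^4)^(-1) · (1 − (-1)/67^4)^(-1) = 1651066280281380138536686837541579766361280941939967829361597654494040671703/1669523570694536178861740034086625672835197425049896317943747132528787456000.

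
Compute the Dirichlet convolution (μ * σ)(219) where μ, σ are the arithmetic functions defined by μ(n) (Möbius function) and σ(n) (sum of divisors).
(μ * σ)(219) = 219

Divisors of 219: [1, 3, 73, 219]. For each d | 219:
  d = 1: μ(1) · σ(219/1) = 1 · 296 = 296
  d = 3: μ(3) · σ(219/3) = -1 · 74 = -74
  d = 73: μ(73) · σ(219/73) = -1 · 4 = -4
  d = 219: μ(219) · σ(219/219) = 1 · 1 = 1
Summing: (μ * σ)(219) = 296 + -74 + -4 + 1 = 219.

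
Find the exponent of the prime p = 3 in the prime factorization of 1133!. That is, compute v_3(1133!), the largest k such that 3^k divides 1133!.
v_3(1133!) = 561

Legendre's formula: v_p(n!) = Σ_{k ≥ 1} ⌊n / p^k⌋. For p = 3, n = 1133, the terms are:
  ⌊1133/3^1⌋ = ⌊1133/3⌋ = 377
  ⌊1133/3^2⌋ = ⌊1133/9⌋ = 125
  ⌊1133/3^3⌋ = ⌊1133/27⌋ = 41
  ⌊1133/3^4⌋ = ⌊1133/81⌋ = 13
  ⌊1133/3^5⌋ = ⌊1133/243⌋ = 4
  ⌊1133/3^6⌋ = ⌊1133/729⌋ = 1
(the next term ⌊1133/3^7⌋ = 0, terminating the sum). Summing: v_3(1133!) = 377 + 125 + 41 + 13 + 4 + 1 = 561.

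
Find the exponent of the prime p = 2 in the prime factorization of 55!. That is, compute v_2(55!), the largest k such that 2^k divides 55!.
v_2(55!) = 50

Legendre's formula: v_p(n!) = Σ_{k ≥ 1} ⌊n / p^k⌋. For p = 2, n = 55, the terms are:
  ⌊55/2^1⌋ = ⌊55/2⌋ = 27
  ⌊55/2^2⌋ = ⌊55/4⌋ = 13
  ⌊55/2^3⌋ = ⌊55/8⌋ = 6
  ⌊55/2^4⌋ = ⌊55/16⌋ = 3
  ⌊55/2^5⌋ = ⌊55/32⌋ = 1
(the next term ⌊55/2^6⌋ = 0, terminating the sum). Summing: v_2(55!) = 27 + 13 + 6 + 3 + 1 = 50.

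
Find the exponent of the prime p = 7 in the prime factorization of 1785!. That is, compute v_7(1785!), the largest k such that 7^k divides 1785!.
v_7(1785!) = 296

Legendre's formula: v_p(n!) = Σ_{k ≥ 1} ⌊n / p^k⌋. For p = 7, n = 1785, the terms are:
  ⌊1785/7^1⌋ = ⌊1785/7⌋ = 255
  ⌊1785/7^2⌋ = ⌊1785/49⌋ = 36
  ⌊1785/7^3⌋ = ⌊1785/343⌋ = 5
(the next term ⌊1785/7^4⌋ = 0, terminating the sum). Summing: v_7(1785!) = 255 + 36 + 5 = 296.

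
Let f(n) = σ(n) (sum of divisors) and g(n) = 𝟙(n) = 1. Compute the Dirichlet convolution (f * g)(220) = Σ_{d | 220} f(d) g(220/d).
(σ * 𝟙)(220) = 1001

Divisors of 220: [1, 2, 4, 5, 10, 11, 20, 22, 44, 55, 110, 220]. For each d | 220:
  d = 1: σ(1) · 𝟙(220/1) = 1 · 1 = 1
  d = 2: σ(2) · 𝟙(220/2) = 3 · 1 = 3
  d = 4: σ(4) · 𝟙(220/4) = 7 · 1 = 7
  d = 5: σ(5) · 𝟙(220/5) = 6 · 1 = 6
  d = 10: σ(10) · 𝟙(220/10) = 18 · 1 = 18
  d = 11: σ(11) · 𝟙(220/11) = 12 · 1 = 12
  d = 20: σ(20) · 𝟙(220/20) = 42 · 1 = 42
  d = 22: σ(22) · 𝟙(220/22) = 36 · 1 = 36
  d = 44: σ(44) · 𝟙(220/44) = 84 · 1 = 84
  d = 55: σ(55) · 𝟙(220/55) = 72 · 1 = 72
  d = 110: σ(110) · 𝟙(220/110) = 216 · 1 = 216
  d = 220: σ(220) · 𝟙(220/220) = 504 · 1 = 504
Summing: (σ * 𝟙)(220) = 1 + 3 + 7 + 6 + 18 + 12 + 42 + 36 + 84 + 72 + 216 + 504 = 1001.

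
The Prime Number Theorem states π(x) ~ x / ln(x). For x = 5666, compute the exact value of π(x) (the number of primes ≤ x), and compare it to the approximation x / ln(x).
π(5666) = 746;  x/ln(x) ≈ 655.62;  relative error ≈ 12.12%.

Directly count primes up to 5666: π(5666) = 746. The PNT approximation gives 5666/ln(5666) ≈ 5666/8.64224 ≈ 655.62. Relative error (π(x) − x/ln(x)) / π(x) ≈ 12.12%; the approximation is known to undercount slightly (Li(x) is a better estimate).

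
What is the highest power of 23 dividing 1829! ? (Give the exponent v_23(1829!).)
v_23(1829!) = 82

Legendre's formula: v_p(n!) = Σ_{k ≥ 1} ⌊n / p^k⌋. For p = 23, n = 1829, the terms are:
  ⌊1829/23^1⌋ = ⌊1829/23⌋ = 79
  ⌊1829/23^2⌋ = ⌊1829/529⌋ = 3
(the next term ⌊1829/23^3⌋ = 0, terminating the sum). Summing: v_23(1829!) = 79 + 3 = 82.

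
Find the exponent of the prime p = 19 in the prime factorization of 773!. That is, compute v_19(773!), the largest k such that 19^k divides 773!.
v_19(773!) = 42

Legendre's formula: v_p(n!) = Σ_{k ≥ 1} ⌊n / p^k⌋. For p = 19, n = 773, the terms are:
  ⌊773/19^1⌋ = ⌊773/19⌋ = 40
  ⌊773/19^2⌋ = ⌊773/361⌋ = 2
(the next term ⌊773/19^3⌋ = 0, terminating the sum). Summing: v_19(773!) = 40 + 2 = 42.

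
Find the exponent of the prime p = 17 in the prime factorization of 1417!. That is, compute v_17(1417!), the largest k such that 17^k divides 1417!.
v_17(1417!) = 87

Legendre's formula: v_p(n!) = Σ_{k ≥ 1} ⌊n / p^k⌋. For p = 17, n = 1417, the terms are:
  ⌊1417/17^1⌋ = ⌊1417/17⌋ = 83
  ⌊1417/17^2⌋ = ⌊1417/289⌋ = 4
(the next term ⌊1417/17^3⌋ = 0, terminating the sum). Summing: v_17(1417!) = 83 + 4 = 87.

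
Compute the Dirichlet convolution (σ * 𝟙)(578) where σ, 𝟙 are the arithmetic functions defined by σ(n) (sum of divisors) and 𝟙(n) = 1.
(σ * 𝟙)(578) = 1304

Divisors of 578: [1, 2, 17, 34, 289, 578]. For each d | 578:
  d = 1: σ(1) · 𝟙(578/1) = 1 · 1 = 1
  d = 2: σ(2) · 𝟙(578/2) = 3 · 1 = 3
  d = 17: σ(17) · 𝟙(578/17) = 18 · 1 = 18
  d = 34: σ(34) · 𝟙(578/34) = 54 · 1 = 54
  d = 289: σ(289) · 𝟙(578/289) = 307 · 1 = 307
  d = 578: σ(578) · 𝟙(578/578) = 921 · 1 = 921
Summing: (σ * 𝟙)(578) = 1 + 3 + 18 + 54 + 307 + 921 = 1304.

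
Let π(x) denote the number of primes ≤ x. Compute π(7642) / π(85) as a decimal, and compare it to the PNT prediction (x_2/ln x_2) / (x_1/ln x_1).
π(7642)/π(85) = 969/23 ≈ 42.1304;  PNT prediction ≈ 44.6708.

π(85) = 23 and π(7642) = 969, so π(7642)/π(85) ≈ 42.1304. The PNT-predicted ratio is (7642/ln(7642)) / (85/ln(85)) ≈ 44.6708. The two agree to within a few percent, as expected.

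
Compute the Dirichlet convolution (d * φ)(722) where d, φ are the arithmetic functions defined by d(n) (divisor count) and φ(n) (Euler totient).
(d * φ)(722) = 1143

Divisors of 722: [1, 2, 19, 38, 361, 722]. For each d | 722:
  d = 1: d(1) · φ(722/1) = 1 · 342 = 342
  d = 2: d(2) · φ(722/2) = 2 · 342 = 684
  d = 19: d(19) · φ(722/19) = 2 · 18 = 36
  d = 38: d(38) · φ(722/38) = 4 · 18 = 72
  d = 361: d(361) · φ(722/361) = 3 · 1 = 3
  d = 722: d(722) · φ(722/722) = 6 · 1 = 6
Summing: (d * φ)(722) = 342 + 684 + 36 + 72 + 3 + 6 = 1143.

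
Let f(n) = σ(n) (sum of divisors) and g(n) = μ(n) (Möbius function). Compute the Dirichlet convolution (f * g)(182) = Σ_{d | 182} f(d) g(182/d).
(σ * μ)(182) = 182

Divisors of 182: [1, 2, 7, 13, 14, 26, 91, 182]. For each d | 182:
  d = 1: σ(1) · μ(182/1) = 1 · -1 = -1
  d = 2: σ(2) · μ(182/2) = 3 · 1 = 3
  d = 7: σ(7) · μ(182/7) = 8 · 1 = 8
  d = 13: σ(13) · μ(182/13) = 14 · 1 = 14
  d = 14: σ(14) · μ(182/14) = 24 · -1 = -24
  d = 26: σ(26) · μ(182/26) = 42 · -1 = -42
  d = 91: σ(91) · μ(182/91) = 112 · -1 = -112
  d = 182: σ(182) · μ(182/182) = 336 · 1 = 336
Summing: (σ * μ)(182) = -1 + 3 + 8 + 14 + -24 + -42 + -112 + 336 = 182.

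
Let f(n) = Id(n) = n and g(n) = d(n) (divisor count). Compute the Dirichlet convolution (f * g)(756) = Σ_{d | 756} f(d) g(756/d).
(Id * d)(756) = 5742

Divisors of 756: [1, 2, 3, 4, 6, 7, 9, 12, 14, 18, 21, 27, 28, 36, 42, 54, 63, 84, 108, 126, 189, 252, 378, 756]. For each d | 756:
  d = 1: Id(1) · d(756/1) = 1 · 24 = 24
  d = 2: Id(2) · d(756/2) = 2 · 16 = 32
  d = 3: Id(3) · d(756/3) = 3 · 18 = 54
  d = 4: Id(4) · d(756/4) = 4 · 8 = 32
  d = 6: Id(6) · d(756/6) = 6 · 12 = 72
  d = 7: Id(7) · d(756/7) = 7 · 12 = 84
  d = 9: Id(9) · d(756/9) = 9 · 12 = 108
  d = 12: Id(12) · d(756/12) = 12 · 6 = 72
  d = 14: Id(14) · d(756/14) = 14 · 8 = 112
  d = 18: Id(18) · d(756/18) = 18 · 8 = 144
  d = 21: Id(21) · d(756/21) = 21 · 9 = 189
  d = 27: Id(27) · d(756/27) = 27 · 6 = 162
  d = 28: Id(28) · d(756/28) = 28 · 4 = 112
  d = 36: Id(36) · d(756/36) = 36 · 4 = 144
  d = 42: Id(42) · d(756/42) = 42 · 6 = 252
  d = 54: Id(54) · d(756/54) = 54 · 4 = 216
  d = 63: Id(63) · d(756/63) = 63 · 6 = 378
  d = 84: Id(84) · d(756/84) = 84 · 3 = 252
  d = 108: Id(108) · d(756/108) = 108 · 2 = 216
  d = 126: Id(126) · d(756/126) = 126 · 4 = 504
  d = 189: Id(189) · d(756/189) = 189 · 3 = 567
  d = 252: Id(252) · d(756/252) = 252 · 2 = 504
  d = 378: Id(378) · d(756/378) = 378 · 2 = 756
  d = 756: Id(756) · d(756/756) = 756 · 1 = 756
Summing: (Id * d)(756) = 24 + 32 + 54 + 32 + 72 + 84 + 108 + 72 + 112 + 144 + 189 + 162 + 112 + 144 + 252 + 216 + 378 + 252 + 216 + 504 + 567 + 504 + 756 + 756 = 5742.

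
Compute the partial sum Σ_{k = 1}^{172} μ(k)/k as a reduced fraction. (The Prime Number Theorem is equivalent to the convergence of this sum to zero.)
Σ μ(k)/k = 976794744883260874795165001864511964953389627727401386703595517/962947420735983927056946215901134429196419130606213075415963491270

Values of μ(k) for 1 ≤ k ≤ 172: μ(1) = 1, μ(2) = -1, μ(3) = -1, μ(5) = -1, μ(6) = 1, μ(7) = -1, μ(10) = 1, μ(11) = -1, μ(13) = -1, μ(14) = 1, μ(15) = 1, μ(17) = -1, μ(19) = -1, μ(21) = 1, μ(22) = 1, μ(23) = -1, μ(26) = 1, μ(29) = -1, μ(30) = -1, μ(31) = -1, μ(33) = 1, μ(34) = 1, μ(35) = 1, μ(37) = -1, μ(38) = 1, μ(39) = 1, μ(41) = -1, μ(42) = -1, μ(43) = -1, μ(46) = 1, μ(47) = -1, μ(51) = 1, μ(53) = -1, μ(55) = 1, μ(57) = 1, μ(58) = 1, μ(59) = -1, μ(61) = -1, μ(62) = 1, μ(65) = 1, μ(66) = -1, μ(67) = -1, μ(69) = 1, μ(70) = -1, μ(71) = -1, μ(73) = -1, μ(74) = 1, μ(77) = 1, μ(78) = -1, μ(79) = -1, μ(82) = 1, μ(83) = -1, μ(85) = 1, μ(86) = 1, μ(87) = 1, μ(89) = -1, μ(91) = 1, μ(93) = 1, μ(94) = 1, μ(95) = 1, μ(97) = -1, μ(101) = -1, μ(102) = -1, μ(103) = -1, μ(105) = -1, μ(106) = 1, μ(107) = -1, μ(109) = -1, μ(110) = -1, μ(111) = 1, μ(113) = -1, μ(114) = -1, μ(115) = 1, μ(118) = 1, μ(119) = 1, μ(122) = 1, μ(123) = 1, μ(127) = -1, μ(129) = 1, μ(130) = -1, μ(131) = -1, μ(133) = 1, μ(134) = 1, μ(137) = -1, μ(138) = -1, μ(139) = -1, μ(141) = 1, μ(142) = 1, μ(143) = 1, μ(145) = 1, μ(146) = 1, μ(149) = -1, μ(151) = -1, μ(154) = -1, μ(155) = 1, μ(157) = -1, μ(158) = 1, μ(159) = 1, μ(161) = 1, μ(163) = -1, μ(165) = -1, μ(166) = 1, μ(167) = -1, μ(170) = -1, with μ = 0 on non-squarefree integers. Summing μ(k)/k for k where μ(k) ≠ 0 gives 976794744883260874795165001864511964953389627727401386703595517/962947420735983927056946215901134429196419130606213075415963491270 ≈ 0.0010. (PNT ⟺ this sum → 0 as n → ∞.)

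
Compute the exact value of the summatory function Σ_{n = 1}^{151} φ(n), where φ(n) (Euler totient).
Σ_{n ≤ 151} φ(n) = 7008

Compute φ(n) for each 1 ≤ n ≤ 151: φ(1) = 1, φ(2) = 1, φ(3) = 2, φ(4) = 2, φ(5) = 4, φ(6) = 2, φ(7) = 6, φ(8) = 4, φ(9) = 6, φ(10) = 4, φ(11) = 10, φ(12) = 4, φ(13) = 12, φ(14) = 6, φ(15) = 8, φ(16) = 8, φ(17) = 16, φ(18) = 6, φ(19) = 18, φ(20) = 8, φ(21) = 12, φ(22) = 10, φ(23) = 22, φ(24) = 8, φ(25) = 20, φ(26) = 12, φ(27) = 18, φ(28) = 12, φ(29) = 28, φ(30) = 8, φ(31) = 30, φ(32) = 16, φ(33) = 20, φ(34) = 16, φ(35) = 24, φ(36) = 12, φ(37) = 36, φ(38) = 18, φ(39) = 24, φ(40) = 16, φ(41) = 40, φ(42) = 12, φ(43) = 42, φ(44) = 20, φ(45) = 24, φ(46) = 22, φ(47) = 46, φ(48) = 16, φ(49) = 42, φ(50) = 20, φ(51) = 32, φ(52) = 24, φ(53) = 52, φ(54) = 18, φ(55) = 40, φ(56) = 24, φ(57) = 36, φ(58) = 28, φ(59) = 58, φ(60) = 16, φ(61) = 60, φ(62) = 30, φ(63) = 36, φ(64) = 32, φ(65) = 48, φ(66) = 20, φ(67) = 66, φ(68) = 32, φ(69) = 44, φ(70) = 24, φ(71) = 70, φ(72) = 24, φ(73) = 72, φ(74) = 36, φ(75) = 40, φ(76) = 36, φ(77) = 60, φ(78) = 24, φ(79) = 78, φ(80) = 32, φ(81) = 54, φ(82) = 40, φ(83) = 82, φ(84) = 24, φ(85) = 64, φ(86) = 42, φ(87) = 56, φ(88) = 40, φ(89) = 88, φ(90) = 24, φ(91) = 72, φ(92) = 44, φ(93) = 60, φ(94) = 46, φ(95) = 72, φ(96) = 32, φ(97) = 96, φ(98) = 42, φ(99) = 60, φ(100) = 40, φ(101) = 100, φ(102) = 32, φ(103) = 102, φ(104) = 48, φ(105) = 48, φ(106) = 52, φ(107) = 106, φ(108) = 36, φ(109) = 108, φ(110) = 40, φ(111) = 72, φ(112) = 48, φ(113) = 112, φ(114) = 36, φ(115) = 88, φ(116) = 56, φ(117) = 72, φ(118) = 58, φ(119) = 96, φ(120) = 32, φ(121) = 110, φ(122) = 60, φ(123) = 80, φ(124) = 60, φ(125) = 100, φ(126) = 36, φ(127) = 126, φ(128) = 64, φ(129) = 84, φ(130) = 48, φ(131) = 130, φ(132) = 40, φ(133) = 108, φ(134) = 66, φ(135) = 72, φ(136) = 64, φ(137) = 136, φ(138) = 44, φ(139) = 138, φ(140) = 48, φ(141) = 92, φ(142) = 70, φ(143) = 120, φ(144) = 48, φ(145) = 112, φ(146) = 72, φ(147) = 84, φ(148) = 72, φ(149) = 148, φ(150) = 40, φ(151) = 150. Summing all 151 values: 7008. (Average order: Σ_{n ≤ x} φ(n) ~ (3/π²) x². For x = 151, (3/π²)·151² ≈ 6930.67.)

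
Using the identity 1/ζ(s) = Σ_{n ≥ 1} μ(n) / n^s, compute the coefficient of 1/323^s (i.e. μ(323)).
μ(323) = 1

Factor n = 323 = 17 · 19. μ(n) = 0 if any exponent ≥ 2 (not squarefree); otherwise μ(n) = (−1)^{ω(n)} where ω(n) is the number of distinct prime factors. Applying: μ(323) = 1.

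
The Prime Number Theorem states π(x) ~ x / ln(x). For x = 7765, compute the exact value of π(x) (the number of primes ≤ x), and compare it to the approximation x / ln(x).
π(7765) = 985;  x/ln(x) ≈ 866.88;  relative error ≈ 11.99%.

Directly count primes up to 7765: π(7765) = 985. The PNT approximation gives 7765/ln(7765) ≈ 7765/8.95738 ≈ 866.88. Relative error (π(x) − x/ln(x)) / π(x) ≈ 11.99%; the approximation is known to undercount slightly (Li(x) is a better estimate).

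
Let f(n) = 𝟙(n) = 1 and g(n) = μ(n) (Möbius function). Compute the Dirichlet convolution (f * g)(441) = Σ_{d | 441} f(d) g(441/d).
(𝟙 * μ)(441) = 0

Divisors of 441: [1, 3, 7, 9, 21, 49, 63, 147, 441]. For each d | 441:
  d = 1: 𝟙(1) · μ(441/1) = 1 · 0 = 0
  d = 3: 𝟙(3) · μ(441/3) = 1 · 0 = 0
  d = 7: 𝟙(7) · μ(441/7) = 1 · 0 = 0
  d = 9: 𝟙(9) · μ(441/9) = 1 · 0 = 0
  d = 21: 𝟙(21) · μ(441/21) = 1 · 1 = 1
  d = 49: 𝟙(49) · μ(441/49) = 1 · 0 = 0
  d = 63: 𝟙(63) · μ(441/63) = 1 · -1 = -1
  d = 147: 𝟙(147) · μ(441/147) = 1 · -1 = -1
  d = 441: 𝟙(441) · μ(441/441) = 1 · 1 = 1
Summing: (𝟙 * μ)(441) = 0 + 0 + 0 + 0 + 1 + 0 + -1 + -1 + 1 = 0.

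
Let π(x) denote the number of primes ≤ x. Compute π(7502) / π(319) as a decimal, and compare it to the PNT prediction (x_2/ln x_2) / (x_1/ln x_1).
π(7502)/π(319) = 950/66 ≈ 14.3939;  PNT prediction ≈ 15.1947.

π(319) = 66 and π(7502) = 950, so π(7502)/π(319) ≈ 14.3939. The PNT-predicted ratio is (7502/ln(7502)) / (319/ln(319)) ≈ 15.1947. The two agree to within a few percent, as expected.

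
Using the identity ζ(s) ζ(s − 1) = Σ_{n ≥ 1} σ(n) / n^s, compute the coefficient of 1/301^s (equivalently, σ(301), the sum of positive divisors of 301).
σ(301) = 352

In the product (Σ m^0/m^s)(Σ k / k^s) = Σ (Σ_{d | n} d) / n^s, the coefficient of 1/n^s is σ(n) = Σ_{d | n} d. For n = 301, divisors are [1, 7, 43, 301]; summing: σ(301) = 352.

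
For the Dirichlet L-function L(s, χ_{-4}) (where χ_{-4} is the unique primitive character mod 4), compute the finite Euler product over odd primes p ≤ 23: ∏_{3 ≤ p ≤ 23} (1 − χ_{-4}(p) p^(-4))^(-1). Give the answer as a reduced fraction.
∏ = 2907090265708363109850475/2939590979896221115088896

The odd primes p ≤ 23 are [3, 5, 7, 11, 13, 17, 19, 23]. For each, χ(p) = 1 if p ≡ 1 mod 4, χ(p) = −1 if p ≡ 3 mod 4. Taking (1 − χ(p)/p^4)^(-1) = p^4/(p^4 − χ(p)): (1 − (-1)/3^4)^(-1) · (1 − (1)/5^4)^(-1) · (1 − (-1)/7^4)^(-1) · (1 − (-1)/11^4)^(-1) · (1 − (1)/13^4)^(-1) · (1 − (1)/17^4)^(-1) · (1 − (-1)/19^4)^(-1) · (1 − (-1)/23^4)^(-1) = 2907090265708363109850475/2939590979896221115088896.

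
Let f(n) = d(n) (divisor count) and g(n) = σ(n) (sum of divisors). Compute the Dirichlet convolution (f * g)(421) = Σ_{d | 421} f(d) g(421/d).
(d * σ)(421) = 424

Divisors of 421: [1, 421]. For each d | 421:
  d = 1: d(1) · σ(421/1) = 1 · 422 = 422
  d = 421: d(421) · σ(421/421) = 2 · 1 = 2
Summing: (d * σ)(421) = 422 + 2 = 424.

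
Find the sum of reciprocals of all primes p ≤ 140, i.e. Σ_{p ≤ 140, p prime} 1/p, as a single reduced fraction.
Σ 1/p = 18825509850919239131453102166593625244431364344421618363/10014646650599190067509233131649940057366334653200433090

π(140) = 34, so the primes ≤ 140 are [2, 3, 5, 7, 11, 13, 17, 19, 23, 29, 31, 37, 41, 43, 47, 53, 59, 61, 67, 71, 73, 79, 83, 89, 97, 101, 103, 107, 109, 113, 127, 131, 137, 139]. Summing 1/p over these primes: 18825509850919239131453102166593625244431364344421618363/10014646650599190067509233131649940057366334653200433090 ≈ 1.8798. Mertens estimate ln ln(140) + 0.2615 ≈ 1.8592.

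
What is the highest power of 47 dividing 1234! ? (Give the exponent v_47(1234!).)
v_47(1234!) = 26

Legendre's formula: v_p(n!) = Σ_{k ≥ 1} ⌊n / p^k⌋. For p = 47, n = 1234, the terms are:
  ⌊1234/47^1⌋ = ⌊1234/47⌋ = 26
(the next term ⌊1234/47^2⌋ = 0, terminating the sum). Summing: v_47(1234!) = 26 = 26.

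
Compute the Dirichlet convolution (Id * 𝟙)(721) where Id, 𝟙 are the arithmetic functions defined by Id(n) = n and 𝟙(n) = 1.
(Id * 𝟙)(721) = 832

Divisors of 721: [1, 7, 103, 721]. For each d | 721:
  d = 1: Id(1) · 𝟙(721/1) = 1 · 1 = 1
  d = 7: Id(7) · 𝟙(721/7) = 7 · 1 = 7
  d = 103: Id(103) · 𝟙(721/103) = 103 · 1 = 103
  d = 721: Id(721) · 𝟙(721/721) = 721 · 1 = 721
Summing: (Id * 𝟙)(721) = 1 + 7 + 103 + 721 = 832.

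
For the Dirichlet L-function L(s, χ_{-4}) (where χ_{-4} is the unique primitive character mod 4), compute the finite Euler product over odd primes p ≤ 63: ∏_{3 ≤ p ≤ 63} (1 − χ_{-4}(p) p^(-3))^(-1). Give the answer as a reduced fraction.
∏ = 126115667482028600084463789626710364805572778792731/130156894276470431285217911893722225289762827141120

The odd primes p ≤ 63 are [3, 5, 7, 11, 13, 17, 19, 23, 29, 31, 37, 41, 43, 47, 53, 59, 61]. For each, χ(p) = 1 if p ≡ 1 mod 4, χ(p) = −1 if p ≡ 3 mod 4. Taking (1 − χ(p)/p^3)^(-1) = p^3/(p^3 − χ(p)): (1 − (-1)/3^3)^(-1) · (1 − (1)/5^3)^(-1) · (1 − (-1)/7^3)^(-1) · (1 − (-1)/11^3)^(-1) · (1 − (1)/13^3)^(-1) · (1 − (1)/17^3)^(-1) · (1 − (-1)/19^3)^(-1) · (1 − (-1)/23^3)^(-1) · (1 − (1)/29^3)^(-1) · (1 − (-1)/31^3)^(-1) · (1 − (1)/37^3)^(-1) · (1 − (1)/41^3)^(-1) · (1 − (-1)/43^3)^(-1) · (1 − (-1)/47^3)^(-1) · (1 − (1)/53^3)^(-1) · (1 − (-1)/59^3)^(-1) · (1 − (1)/61^3)^(-1) = 126115667482028600084463789626710364805572778792731/130156894276470431285217911893722225289762827141120.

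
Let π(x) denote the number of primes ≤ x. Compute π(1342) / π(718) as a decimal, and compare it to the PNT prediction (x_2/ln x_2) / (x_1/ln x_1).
π(1342)/π(718) = 217/127 ≈ 1.7087;  PNT prediction ≈ 1.7068.

π(718) = 127 and π(1342) = 217, so π(1342)/π(718) ≈ 1.7087. The PNT-predicted ratio is (1342/ln(1342)) / (718/ln(718)) ≈ 1.7068. The two agree to within a few percent, as expected.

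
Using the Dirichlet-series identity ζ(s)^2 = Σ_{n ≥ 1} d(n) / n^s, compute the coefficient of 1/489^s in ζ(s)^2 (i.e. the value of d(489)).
d(489) = 4

ζ(s)^2 = (Σ 1/m^s)(Σ 1/k^s). The coefficient of 1/n^s in the product is the number of ordered pairs (m, k) with mk = n, which equals d(n). For n = 489, divisors are [1, 3, 163, 489], so d(489) = 4.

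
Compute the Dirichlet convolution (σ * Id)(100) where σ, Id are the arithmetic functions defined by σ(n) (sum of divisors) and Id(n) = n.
(σ * Id)(100) = 1462

Divisors of 100: [1, 2, 4, 5, 10, 20, 25, 50, 100]. For each d | 100:
  d = 1: σ(1) · Id(100/1) = 1 · 100 = 100
  d = 2: σ(2) · Id(100/2) = 3 · 50 = 150
  d = 4: σ(4) · Id(100/4) = 7 · 25 = 175
  d = 5: σ(5) · Id(100/5) = 6 · 20 = 120
  d = 10: σ(10) · Id(100/10) = 18 · 10 = 180
  d = 20: σ(20) · Id(100/20) = 42 · 5 = 210
  d = 25: σ(25) · Id(100/25) = 31 · 4 = 124
  d = 50: σ(50) · Id(100/50) = 93 · 2 = 186
  d = 100: σ(100) · Id(100/100) = 217 · 1 = 217
Summing: (σ * Id)(100) = 100 + 150 + 175 + 120 + 180 + 210 + 124 + 186 + 217 = 1462.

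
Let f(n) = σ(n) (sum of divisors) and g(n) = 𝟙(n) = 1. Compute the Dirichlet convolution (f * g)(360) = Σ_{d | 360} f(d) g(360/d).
(σ * 𝟙)(360) = 3276

Divisors of 360: [1, 2, 3, 4, 5, 6, 8, 9, 10, 12, 15, 18, 20, 24, 30, 36, 40, 45, 60, 72, 90, 120, 180, 360]. For each d | 360:
  d = 1: σ(1) · 𝟙(360/1) = 1 · 1 = 1
  d = 2: σ(2) · 𝟙(360/2) = 3 · 1 = 3
  d = 3: σ(3) · 𝟙(360/3) = 4 · 1 = 4
  d = 4: σ(4) · 𝟙(360/4) = 7 · 1 = 7
  d = 5: σ(5) · 𝟙(360/5) = 6 · 1 = 6
  d = 6: σ(6) · 𝟙(360/6) = 12 · 1 = 12
  d = 8: σ(8) · 𝟙(360/8) = 15 · 1 = 15
  d = 9: σ(9) · 𝟙(360/9) = 13 · 1 = 13
  d = 10: σ(10) · 𝟙(360/10) = 18 · 1 = 18
  d = 12: σ(12) · 𝟙(360/12) = 28 · 1 = 28
  d = 15: σ(15) · 𝟙(360/15) = 24 · 1 = 24
  d = 18: σ(18) · 𝟙(360/18) = 39 · 1 = 39
  d = 20: σ(20) · 𝟙(360/20) = 42 · 1 = 42
  d = 24: σ(24) · 𝟙(360/24) = 60 · 1 = 60
  d = 30: σ(30) · 𝟙(360/30) = 72 · 1 = 72
  d = 36: σ(36) · 𝟙(360/36) = 91 · 1 = 91
  d = 40: σ(40) · 𝟙(360/40) = 90 · 1 = 90
  d = 45: σ(45) · 𝟙(360/45) = 78 · 1 = 78
  d = 60: σ(60) · 𝟙(360/60) = 168 · 1 = 168
  d = 72: σ(72) · 𝟙(360/72) = 195 · 1 = 195
  d = 90: σ(90) · 𝟙(360/90) = 234 · 1 = 234
  d = 120: σ(120) · 𝟙(360/120) = 360 · 1 = 360
  d = 180: σ(180) · 𝟙(360/180) = 546 · 1 = 546
  d = 360: σ(360) · 𝟙(360/360) = 1170 · 1 = 1170
Summing: (σ * 𝟙)(360) = 1 + 3 + 4 + 7 + 6 + 12 + 15 + 13 + 18 + 28 + 24 + 39 + 42 + 60 + 72 + 91 + 90 + 78 + 168 + 195 + 234 + 360 + 546 + 1170 = 3276.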